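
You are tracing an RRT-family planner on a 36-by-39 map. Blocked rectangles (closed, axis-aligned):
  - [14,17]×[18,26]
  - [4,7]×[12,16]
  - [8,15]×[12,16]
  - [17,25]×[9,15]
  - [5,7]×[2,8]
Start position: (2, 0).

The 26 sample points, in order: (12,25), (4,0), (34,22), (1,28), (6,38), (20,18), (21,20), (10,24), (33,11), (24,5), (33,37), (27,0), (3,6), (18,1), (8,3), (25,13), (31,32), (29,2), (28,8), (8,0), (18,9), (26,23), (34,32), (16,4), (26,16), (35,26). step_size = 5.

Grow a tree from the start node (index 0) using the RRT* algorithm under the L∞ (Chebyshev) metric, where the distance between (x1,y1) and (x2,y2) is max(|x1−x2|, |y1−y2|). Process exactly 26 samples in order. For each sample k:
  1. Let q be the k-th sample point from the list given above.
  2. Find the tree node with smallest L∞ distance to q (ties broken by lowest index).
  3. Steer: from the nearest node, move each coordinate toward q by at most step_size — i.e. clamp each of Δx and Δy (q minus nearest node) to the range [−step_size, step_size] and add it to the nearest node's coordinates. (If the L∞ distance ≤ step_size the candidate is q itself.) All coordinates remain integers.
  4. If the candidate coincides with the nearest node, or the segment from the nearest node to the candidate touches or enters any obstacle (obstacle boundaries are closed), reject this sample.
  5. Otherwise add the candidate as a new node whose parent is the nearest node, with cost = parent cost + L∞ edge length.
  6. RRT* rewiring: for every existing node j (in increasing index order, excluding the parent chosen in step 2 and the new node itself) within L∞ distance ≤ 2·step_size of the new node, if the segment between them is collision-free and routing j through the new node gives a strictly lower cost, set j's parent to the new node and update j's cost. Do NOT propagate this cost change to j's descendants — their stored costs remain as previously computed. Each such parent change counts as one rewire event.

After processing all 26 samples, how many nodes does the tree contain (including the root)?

1. q=(12,25) nearest=0 d=25 new=(7,5) → blocked by [5,7]×[2,8], reject
2. q=(4,0) nearest=0 d=2 new=(4,0) → add node 1 parent=0 cost=2
3. q=(34,22) nearest=1 d=30 new=(9,5) → blocked by [5,7]×[2,8], reject
4. q=(1,28) nearest=0 d=28 new=(1,5) → add node 2 parent=0 cost=5
5. q=(6,38) nearest=2 d=33 new=(6,10) → add node 3 parent=2 cost=10
6. q=(20,18) nearest=3 d=14 new=(11,15) → blocked by [8,15]×[12,16], reject
7. q=(21,20) nearest=3 d=15 new=(11,15) → blocked by [8,15]×[12,16], reject
8. q=(10,24) nearest=3 d=14 new=(10,15) → blocked by [8,15]×[12,16], reject
9. q=(33,11) nearest=3 d=27 new=(11,11) → add node 4 parent=3 cost=15
10. q=(24,5) nearest=4 d=13 new=(16,6) → add node 5 parent=4 cost=20
11. q=(33,37) nearest=4 d=26 new=(16,16) → blocked by [8,15]×[12,16], reject
12. q=(27,0) nearest=5 d=11 new=(21,1) → add node 6 parent=5 cost=25
13. q=(3,6) nearest=2 d=2 new=(3,6) → add node 7 parent=2 cost=7
14. q=(18,1) nearest=6 d=3 new=(18,1) → add node 8 parent=6 cost=28
15. q=(8,3) nearest=1 d=4 new=(8,3) → blocked by [5,7]×[2,8], reject
16. q=(25,13) nearest=5 d=9 new=(21,11) → blocked by [17,25]×[9,15], reject
17. q=(31,32) nearest=4 d=21 new=(16,16) → blocked by [8,15]×[12,16], reject
18. q=(29,2) nearest=6 d=8 new=(26,2) → add node 9 parent=6 cost=30
19. q=(28,8) nearest=9 d=6 new=(28,7) → add node 10 parent=9 cost=35
20. q=(8,0) nearest=1 d=4 new=(8,0) → add node 11 parent=1 cost=6; rewire 5→11 (14<20); rewire 8→11 (16<28)
21. q=(18,9) nearest=5 d=3 new=(18,9) → blocked by [17,25]×[9,15], reject
22. q=(26,23) nearest=4 d=15 new=(16,16) → blocked by [8,15]×[12,16], reject
23. q=(34,32) nearest=4 d=23 new=(16,16) → blocked by [8,15]×[12,16], reject
24. q=(16,4) nearest=5 d=2 new=(16,4) → add node 12 parent=5 cost=16; rewire 6→12 (21<25); rewire 9→12 (26<30)
25. q=(26,16) nearest=10 d=9 new=(26,12) → add node 13 parent=10 cost=40
26. q=(35,26) nearest=13 d=14 new=(31,17) → add node 14 parent=13 cost=45

Node count: 15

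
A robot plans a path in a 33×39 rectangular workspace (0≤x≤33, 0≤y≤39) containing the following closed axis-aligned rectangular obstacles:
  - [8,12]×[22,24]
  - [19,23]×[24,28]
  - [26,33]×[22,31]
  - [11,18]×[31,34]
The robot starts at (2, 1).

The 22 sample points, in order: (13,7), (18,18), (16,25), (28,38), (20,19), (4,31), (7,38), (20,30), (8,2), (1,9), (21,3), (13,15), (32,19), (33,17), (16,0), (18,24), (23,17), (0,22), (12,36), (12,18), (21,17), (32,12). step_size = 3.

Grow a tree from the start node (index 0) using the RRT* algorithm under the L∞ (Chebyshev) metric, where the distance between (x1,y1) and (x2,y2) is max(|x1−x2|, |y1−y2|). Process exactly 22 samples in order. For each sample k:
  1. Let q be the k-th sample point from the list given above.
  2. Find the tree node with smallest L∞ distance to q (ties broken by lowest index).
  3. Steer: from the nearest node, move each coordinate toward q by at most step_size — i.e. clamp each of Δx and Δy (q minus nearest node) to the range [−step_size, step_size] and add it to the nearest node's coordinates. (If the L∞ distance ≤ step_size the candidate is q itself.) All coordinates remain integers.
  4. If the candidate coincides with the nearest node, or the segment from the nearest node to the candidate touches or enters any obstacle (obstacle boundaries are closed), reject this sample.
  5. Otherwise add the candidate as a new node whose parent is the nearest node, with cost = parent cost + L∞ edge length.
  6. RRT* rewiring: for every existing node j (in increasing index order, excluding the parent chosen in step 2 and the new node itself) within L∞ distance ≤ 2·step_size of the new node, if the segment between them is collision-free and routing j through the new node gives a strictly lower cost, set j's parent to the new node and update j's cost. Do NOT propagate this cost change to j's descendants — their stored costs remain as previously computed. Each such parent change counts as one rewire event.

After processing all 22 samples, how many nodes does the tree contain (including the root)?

Node count: 21

1. q=(13,7) nearest=0 d=11 new=(5,4) → add node 1 parent=0 cost=3
2. q=(18,18) nearest=1 d=14 new=(8,7) → add node 2 parent=1 cost=6
3. q=(16,25) nearest=2 d=18 new=(11,10) → add node 3 parent=2 cost=9
4. q=(28,38) nearest=3 d=28 new=(14,13) → add node 4 parent=3 cost=12
5. q=(20,19) nearest=4 d=6 new=(17,16) → add node 5 parent=4 cost=15
6. q=(4,31) nearest=5 d=15 new=(14,19) → add node 6 parent=5 cost=18
7. q=(7,38) nearest=6 d=19 new=(11,22) → blocked by [8,12]×[22,24], reject
8. q=(20,30) nearest=6 d=11 new=(17,22) → add node 7 parent=6 cost=21
9. q=(8,2) nearest=1 d=3 new=(8,2) → add node 8 parent=1 cost=6
10. q=(1,9) nearest=1 d=5 new=(2,7) → add node 9 parent=1 cost=6
11. q=(21,3) nearest=3 d=10 new=(14,7) → add node 10 parent=3 cost=12
12. q=(13,15) nearest=4 d=2 new=(13,15) → add node 11 parent=4 cost=14
13. q=(32,19) nearest=5 d=15 new=(20,19) → add node 12 parent=5 cost=18
14. q=(33,17) nearest=12 d=13 new=(23,17) → add node 13 parent=12 cost=21
15. q=(16,0) nearest=10 d=7 new=(16,4) → add node 14 parent=10 cost=15
16. q=(18,24) nearest=7 d=2 new=(18,24) → add node 15 parent=7 cost=23
17. q=(23,17) nearest=13 d=0 → coincident, reject
18. q=(0,22) nearest=3 d=12 new=(8,13) → add node 16 parent=3 cost=12
19. q=(12,36) nearest=15 d=12 new=(15,27) → add node 17 parent=15 cost=26
20. q=(12,18) nearest=6 d=2 new=(12,18) → add node 18 parent=6 cost=20
21. q=(21,17) nearest=12 d=2 new=(21,17) → add node 19 parent=12 cost=20
22. q=(32,12) nearest=13 d=9 new=(26,14) → add node 20 parent=13 cost=24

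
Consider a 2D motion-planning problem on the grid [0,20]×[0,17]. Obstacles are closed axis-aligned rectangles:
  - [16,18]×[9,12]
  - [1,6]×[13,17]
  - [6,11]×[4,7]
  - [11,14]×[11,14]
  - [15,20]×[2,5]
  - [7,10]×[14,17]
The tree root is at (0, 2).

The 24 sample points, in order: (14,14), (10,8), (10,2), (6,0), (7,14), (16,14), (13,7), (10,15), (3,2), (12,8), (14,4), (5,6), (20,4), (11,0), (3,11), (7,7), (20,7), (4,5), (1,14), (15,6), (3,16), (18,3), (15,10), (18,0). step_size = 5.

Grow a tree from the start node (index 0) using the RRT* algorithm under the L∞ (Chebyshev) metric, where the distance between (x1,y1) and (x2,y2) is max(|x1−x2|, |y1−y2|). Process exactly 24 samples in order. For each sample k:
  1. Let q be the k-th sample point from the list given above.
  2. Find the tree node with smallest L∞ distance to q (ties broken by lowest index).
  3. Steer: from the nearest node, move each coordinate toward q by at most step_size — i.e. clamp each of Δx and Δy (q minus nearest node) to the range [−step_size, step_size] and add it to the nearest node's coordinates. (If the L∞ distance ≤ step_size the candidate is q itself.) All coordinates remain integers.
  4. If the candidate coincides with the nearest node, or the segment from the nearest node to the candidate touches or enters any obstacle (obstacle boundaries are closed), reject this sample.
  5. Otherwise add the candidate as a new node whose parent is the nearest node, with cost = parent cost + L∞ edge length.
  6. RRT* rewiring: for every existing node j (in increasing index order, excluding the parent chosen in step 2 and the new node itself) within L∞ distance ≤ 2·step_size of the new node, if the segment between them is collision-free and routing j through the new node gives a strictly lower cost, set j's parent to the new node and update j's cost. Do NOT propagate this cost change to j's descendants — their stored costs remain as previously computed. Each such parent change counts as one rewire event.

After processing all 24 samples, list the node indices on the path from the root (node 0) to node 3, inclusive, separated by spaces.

1. q=(14,14) nearest=0 d=14 new=(5,7) → add node 1 parent=0 cost=5
2. q=(10,8) nearest=1 d=5 new=(10,8) → add node 2 parent=1 cost=10
3. q=(10,2) nearest=1 d=5 new=(10,2) → blocked by [6,11]×[4,7], reject
4. q=(6,0) nearest=0 d=6 new=(5,0) → add node 3 parent=0 cost=5
5. q=(7,14) nearest=2 d=6 new=(7,13) → add node 4 parent=2 cost=15
6. q=(16,14) nearest=2 d=6 new=(15,13) → blocked by [11,14]×[11,14], reject
7. q=(13,7) nearest=2 d=3 new=(13,7) → add node 5 parent=2 cost=13
8. q=(10,15) nearest=4 d=3 new=(10,15) → blocked by [7,10]×[14,17], reject
9. q=(3,2) nearest=3 d=2 new=(3,2) → add node 6 parent=3 cost=7
10. q=(12,8) nearest=5 d=1 new=(12,8) → add node 7 parent=5 cost=14
11. q=(14,4) nearest=5 d=3 new=(14,4) → add node 8 parent=5 cost=16
12. q=(5,6) nearest=1 d=1 new=(5,6) → add node 9 parent=1 cost=6; rewire 4→9 (13<15)
13. q=(20,4) nearest=8 d=6 new=(19,4) → blocked by [15,20]×[2,5], reject
14. q=(11,0) nearest=8 d=4 new=(11,0) → add node 10 parent=8 cost=20
15. q=(3,11) nearest=1 d=4 new=(3,11) → add node 11 parent=1 cost=9
16. q=(7,7) nearest=1 d=2 new=(7,7) → blocked by [6,11]×[4,7], reject
17. q=(20,7) nearest=8 d=6 new=(19,7) → blocked by [15,20]×[2,5], reject
18. q=(4,5) nearest=9 d=1 new=(4,5) → add node 12 parent=9 cost=7; rewire 10→12 (14<20)
19. q=(1,14) nearest=11 d=3 new=(1,14) → blocked by [1,6]×[13,17], reject
20. q=(15,6) nearest=5 d=2 new=(15,6) → add node 13 parent=5 cost=15
21. q=(3,16) nearest=4 d=4 new=(3,16) → blocked by [1,6]×[13,17], reject
22. q=(18,3) nearest=13 d=3 new=(18,3) → blocked by [15,20]×[2,5], reject
23. q=(15,10) nearest=5 d=3 new=(15,10) → add node 14 parent=5 cost=16
24. q=(18,0) nearest=8 d=4 new=(18,0) → blocked by [15,20]×[2,5], reject

Path: 0 3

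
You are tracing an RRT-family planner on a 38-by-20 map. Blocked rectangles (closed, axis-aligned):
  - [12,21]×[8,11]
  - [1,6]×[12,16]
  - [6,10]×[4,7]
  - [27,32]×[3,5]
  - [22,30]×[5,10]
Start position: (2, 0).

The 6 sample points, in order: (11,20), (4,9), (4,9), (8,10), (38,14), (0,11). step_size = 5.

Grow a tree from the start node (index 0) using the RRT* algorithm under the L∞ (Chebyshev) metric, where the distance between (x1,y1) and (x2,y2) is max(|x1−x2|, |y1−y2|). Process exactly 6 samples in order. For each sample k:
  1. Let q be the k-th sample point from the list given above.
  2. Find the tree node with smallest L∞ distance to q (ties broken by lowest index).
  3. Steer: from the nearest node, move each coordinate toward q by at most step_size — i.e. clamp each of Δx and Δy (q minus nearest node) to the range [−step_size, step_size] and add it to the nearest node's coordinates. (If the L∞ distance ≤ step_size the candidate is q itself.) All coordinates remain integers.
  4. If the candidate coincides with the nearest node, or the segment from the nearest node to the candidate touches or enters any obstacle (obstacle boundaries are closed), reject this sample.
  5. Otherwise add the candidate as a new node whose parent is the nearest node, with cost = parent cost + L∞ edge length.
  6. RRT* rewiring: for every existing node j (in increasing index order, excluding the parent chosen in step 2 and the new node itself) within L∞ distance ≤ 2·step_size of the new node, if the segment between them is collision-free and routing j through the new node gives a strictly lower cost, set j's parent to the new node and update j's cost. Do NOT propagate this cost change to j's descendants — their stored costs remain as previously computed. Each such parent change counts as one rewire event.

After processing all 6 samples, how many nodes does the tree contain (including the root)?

1. q=(11,20) nearest=0 d=20 new=(7,5) → blocked by [6,10]×[4,7], reject
2. q=(4,9) nearest=0 d=9 new=(4,5) → add node 1 parent=0 cost=5
3. q=(4,9) nearest=1 d=4 new=(4,9) → add node 2 parent=1 cost=9
4. q=(8,10) nearest=2 d=4 new=(8,10) → add node 3 parent=2 cost=13
5. q=(38,14) nearest=3 d=30 new=(13,14) → add node 4 parent=3 cost=18
6. q=(0,11) nearest=2 d=4 new=(0,11) → add node 5 parent=2 cost=13

Node count: 6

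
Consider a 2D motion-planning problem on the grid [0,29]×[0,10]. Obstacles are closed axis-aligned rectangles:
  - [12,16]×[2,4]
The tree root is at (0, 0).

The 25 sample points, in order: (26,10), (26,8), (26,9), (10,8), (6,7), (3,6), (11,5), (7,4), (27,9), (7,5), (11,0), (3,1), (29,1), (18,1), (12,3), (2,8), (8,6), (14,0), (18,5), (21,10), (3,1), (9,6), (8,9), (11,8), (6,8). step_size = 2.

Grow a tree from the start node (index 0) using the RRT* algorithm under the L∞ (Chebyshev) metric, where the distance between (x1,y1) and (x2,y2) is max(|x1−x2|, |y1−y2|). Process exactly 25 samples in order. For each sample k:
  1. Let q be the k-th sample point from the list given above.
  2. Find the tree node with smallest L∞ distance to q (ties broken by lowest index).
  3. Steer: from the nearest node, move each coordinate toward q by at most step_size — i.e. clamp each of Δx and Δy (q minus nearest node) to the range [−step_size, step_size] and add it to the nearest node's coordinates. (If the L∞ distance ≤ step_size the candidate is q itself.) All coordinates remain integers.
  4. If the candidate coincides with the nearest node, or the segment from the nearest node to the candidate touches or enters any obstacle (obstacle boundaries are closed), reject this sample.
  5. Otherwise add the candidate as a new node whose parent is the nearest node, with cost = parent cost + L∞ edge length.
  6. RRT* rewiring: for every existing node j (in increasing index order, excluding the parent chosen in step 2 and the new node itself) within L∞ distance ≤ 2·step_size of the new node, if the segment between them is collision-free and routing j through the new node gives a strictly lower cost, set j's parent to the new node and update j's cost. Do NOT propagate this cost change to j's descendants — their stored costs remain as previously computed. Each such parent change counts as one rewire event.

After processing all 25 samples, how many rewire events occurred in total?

Rewire events: 1

1. q=(26,10) nearest=0 d=26 new=(2,2) → add node 1 parent=0 cost=2
2. q=(26,8) nearest=1 d=24 new=(4,4) → add node 2 parent=1 cost=4
3. q=(26,9) nearest=2 d=22 new=(6,6) → add node 3 parent=2 cost=6
4. q=(10,8) nearest=3 d=4 new=(8,8) → add node 4 parent=3 cost=8
5. q=(6,7) nearest=3 d=1 new=(6,7) → add node 5 parent=3 cost=7
6. q=(3,6) nearest=2 d=2 new=(3,6) → add node 6 parent=2 cost=6
7. q=(11,5) nearest=4 d=3 new=(10,6) → add node 7 parent=4 cost=10
8. q=(7,4) nearest=3 d=2 new=(7,4) → add node 8 parent=3 cost=8
9. q=(27,9) nearest=7 d=17 new=(12,8) → add node 9 parent=7 cost=12
10. q=(7,5) nearest=3 d=1 new=(7,5) → add node 10 parent=3 cost=7
11. q=(11,0) nearest=8 d=4 new=(9,2) → add node 11 parent=8 cost=10
12. q=(3,1) nearest=1 d=1 new=(3,1) → add node 12 parent=1 cost=3; rewire 8→12 (7<8)
13. q=(29,1) nearest=9 d=17 new=(14,6) → add node 13 parent=9 cost=14
14. q=(18,1) nearest=13 d=5 new=(16,4) → blocked by [12,16]×[2,4], reject
15. q=(12,3) nearest=7 d=3 new=(12,4) → blocked by [12,16]×[2,4], reject
16. q=(2,8) nearest=6 d=2 new=(2,8) → add node 14 parent=6 cost=8
17. q=(8,6) nearest=10 d=1 new=(8,6) → add node 15 parent=10 cost=8
18. q=(14,0) nearest=11 d=5 new=(11,0) → add node 16 parent=11 cost=12
19. q=(18,5) nearest=13 d=4 new=(16,5) → add node 17 parent=13 cost=16
20. q=(21,10) nearest=17 d=5 new=(18,7) → add node 18 parent=17 cost=18
21. q=(3,1) nearest=12 d=0 → coincident, reject
22. q=(9,6) nearest=7 d=1 new=(9,6) → add node 19 parent=7 cost=11
23. q=(8,9) nearest=4 d=1 new=(8,9) → add node 20 parent=4 cost=9
24. q=(11,8) nearest=9 d=1 new=(11,8) → add node 21 parent=9 cost=13
25. q=(6,8) nearest=5 d=1 new=(6,8) → add node 22 parent=5 cost=8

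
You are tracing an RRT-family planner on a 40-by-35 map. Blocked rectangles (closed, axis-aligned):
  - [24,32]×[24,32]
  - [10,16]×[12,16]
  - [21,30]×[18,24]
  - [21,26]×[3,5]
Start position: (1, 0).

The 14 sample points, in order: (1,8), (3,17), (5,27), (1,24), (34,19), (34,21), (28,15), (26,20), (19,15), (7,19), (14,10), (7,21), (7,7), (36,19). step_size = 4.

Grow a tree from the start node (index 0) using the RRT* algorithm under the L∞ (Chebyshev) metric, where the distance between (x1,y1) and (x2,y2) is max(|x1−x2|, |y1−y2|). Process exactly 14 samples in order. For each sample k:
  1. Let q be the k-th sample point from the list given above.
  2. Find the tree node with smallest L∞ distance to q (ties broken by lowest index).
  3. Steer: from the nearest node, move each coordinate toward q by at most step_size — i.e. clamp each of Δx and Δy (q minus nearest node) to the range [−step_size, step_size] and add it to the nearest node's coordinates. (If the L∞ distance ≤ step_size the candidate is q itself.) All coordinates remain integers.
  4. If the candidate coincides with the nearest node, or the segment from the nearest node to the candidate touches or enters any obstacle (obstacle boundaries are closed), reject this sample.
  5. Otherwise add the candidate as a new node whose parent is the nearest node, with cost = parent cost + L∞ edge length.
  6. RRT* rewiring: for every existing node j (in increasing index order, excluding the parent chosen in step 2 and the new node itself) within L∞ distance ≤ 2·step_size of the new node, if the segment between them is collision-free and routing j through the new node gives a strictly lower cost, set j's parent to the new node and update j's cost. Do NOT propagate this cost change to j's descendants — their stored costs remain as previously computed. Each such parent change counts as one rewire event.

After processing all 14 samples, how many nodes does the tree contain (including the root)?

Node count: 12

1. q=(1,8) nearest=0 d=8 new=(1,4) → add node 1 parent=0 cost=4
2. q=(3,17) nearest=1 d=13 new=(3,8) → add node 2 parent=1 cost=8
3. q=(5,27) nearest=2 d=19 new=(5,12) → add node 3 parent=2 cost=12
4. q=(1,24) nearest=3 d=12 new=(1,16) → add node 4 parent=3 cost=16
5. q=(34,19) nearest=3 d=29 new=(9,16) → add node 5 parent=3 cost=16
6. q=(34,21) nearest=5 d=25 new=(13,20) → add node 6 parent=5 cost=20
7. q=(28,15) nearest=6 d=15 new=(17,16) → add node 7 parent=6 cost=24
8. q=(26,20) nearest=7 d=9 new=(21,20) → blocked by [21,30]×[18,24], reject
9. q=(19,15) nearest=7 d=2 new=(19,15) → add node 8 parent=7 cost=26
10. q=(7,19) nearest=5 d=3 new=(7,19) → add node 9 parent=5 cost=19
11. q=(14,10) nearest=8 d=5 new=(15,11) → blocked by [10,16]×[12,16], reject
12. q=(7,21) nearest=9 d=2 new=(7,21) → add node 10 parent=9 cost=21
13. q=(7,7) nearest=2 d=4 new=(7,7) → add node 11 parent=2 cost=12
14. q=(36,19) nearest=8 d=17 new=(23,19) → blocked by [21,30]×[18,24], reject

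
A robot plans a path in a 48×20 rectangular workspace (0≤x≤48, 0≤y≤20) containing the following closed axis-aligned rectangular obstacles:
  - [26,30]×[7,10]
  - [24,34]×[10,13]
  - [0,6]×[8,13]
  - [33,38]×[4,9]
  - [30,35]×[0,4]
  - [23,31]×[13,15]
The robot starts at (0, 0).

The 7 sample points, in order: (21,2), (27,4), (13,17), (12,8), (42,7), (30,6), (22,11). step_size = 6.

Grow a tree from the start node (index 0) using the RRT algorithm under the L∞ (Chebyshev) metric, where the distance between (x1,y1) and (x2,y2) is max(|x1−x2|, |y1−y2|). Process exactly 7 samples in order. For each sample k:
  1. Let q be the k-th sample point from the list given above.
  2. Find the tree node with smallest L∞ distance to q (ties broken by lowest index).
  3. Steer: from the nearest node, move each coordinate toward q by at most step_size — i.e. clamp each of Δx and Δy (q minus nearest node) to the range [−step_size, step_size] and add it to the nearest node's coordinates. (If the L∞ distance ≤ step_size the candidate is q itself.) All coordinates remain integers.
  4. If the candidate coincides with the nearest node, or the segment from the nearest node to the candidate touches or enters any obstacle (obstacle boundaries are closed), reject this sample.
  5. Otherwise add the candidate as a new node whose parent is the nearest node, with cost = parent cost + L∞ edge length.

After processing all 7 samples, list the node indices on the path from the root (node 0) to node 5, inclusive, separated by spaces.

Path: 0 1 2 3 5

1. q=(21,2) nearest=0 d=21 new=(6,2) → add node 1 parent=0 cost=6
2. q=(27,4) nearest=1 d=21 new=(12,4) → add node 2 parent=1 cost=12
3. q=(13,17) nearest=2 d=13 new=(13,10) → add node 3 parent=2 cost=18
4. q=(12,8) nearest=3 d=2 new=(12,8) → add node 4 parent=3 cost=20
5. q=(42,7) nearest=3 d=29 new=(19,7) → add node 5 parent=3 cost=24
6. q=(30,6) nearest=5 d=11 new=(25,6) → add node 6 parent=5 cost=30
7. q=(22,11) nearest=5 d=4 new=(22,11) → add node 7 parent=5 cost=28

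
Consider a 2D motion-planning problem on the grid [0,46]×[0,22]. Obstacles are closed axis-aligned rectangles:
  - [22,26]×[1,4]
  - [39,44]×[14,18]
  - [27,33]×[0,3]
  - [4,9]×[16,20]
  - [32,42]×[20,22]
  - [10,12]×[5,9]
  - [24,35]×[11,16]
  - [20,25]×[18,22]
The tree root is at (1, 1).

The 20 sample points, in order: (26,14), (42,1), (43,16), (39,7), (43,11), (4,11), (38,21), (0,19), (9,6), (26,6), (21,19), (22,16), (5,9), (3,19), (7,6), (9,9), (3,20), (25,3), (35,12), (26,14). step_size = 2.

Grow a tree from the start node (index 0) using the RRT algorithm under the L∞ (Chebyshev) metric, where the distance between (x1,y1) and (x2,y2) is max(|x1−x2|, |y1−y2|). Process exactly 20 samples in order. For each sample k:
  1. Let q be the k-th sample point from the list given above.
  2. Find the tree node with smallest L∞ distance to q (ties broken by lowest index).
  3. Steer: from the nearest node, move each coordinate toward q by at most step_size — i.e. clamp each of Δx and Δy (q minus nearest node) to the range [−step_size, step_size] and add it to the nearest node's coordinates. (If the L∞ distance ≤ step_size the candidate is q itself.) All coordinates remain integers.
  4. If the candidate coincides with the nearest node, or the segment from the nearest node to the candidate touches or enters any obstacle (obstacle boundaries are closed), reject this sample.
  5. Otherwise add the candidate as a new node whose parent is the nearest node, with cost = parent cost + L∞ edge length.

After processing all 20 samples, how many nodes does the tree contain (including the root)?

Node count: 15

1. q=(26,14) nearest=0 d=25 new=(3,3) → add node 1 parent=0 cost=2
2. q=(42,1) nearest=1 d=39 new=(5,1) → add node 2 parent=1 cost=4
3. q=(43,16) nearest=2 d=38 new=(7,3) → add node 3 parent=2 cost=6
4. q=(39,7) nearest=3 d=32 new=(9,5) → add node 4 parent=3 cost=8
5. q=(43,11) nearest=4 d=34 new=(11,7) → blocked by [10,12]×[5,9], reject
6. q=(4,11) nearest=4 d=6 new=(7,7) → add node 5 parent=4 cost=10
7. q=(38,21) nearest=4 d=29 new=(11,7) → blocked by [10,12]×[5,9], reject
8. q=(0,19) nearest=5 d=12 new=(5,9) → add node 6 parent=5 cost=12
9. q=(9,6) nearest=4 d=1 new=(9,6) → add node 7 parent=4 cost=9
10. q=(26,6) nearest=4 d=17 new=(11,6) → blocked by [10,12]×[5,9], reject
11. q=(21,19) nearest=7 d=13 new=(11,8) → blocked by [10,12]×[5,9], reject
12. q=(22,16) nearest=4 d=13 new=(11,7) → blocked by [10,12]×[5,9], reject
13. q=(5,9) nearest=6 d=0 → coincident, reject
14. q=(3,19) nearest=6 d=10 new=(3,11) → add node 8 parent=6 cost=14
15. q=(7,6) nearest=5 d=1 new=(7,6) → add node 9 parent=5 cost=11
16. q=(9,9) nearest=5 d=2 new=(9,9) → add node 10 parent=5 cost=12
17. q=(3,20) nearest=8 d=9 new=(3,13) → add node 11 parent=8 cost=16
18. q=(25,3) nearest=4 d=16 new=(11,3) → add node 12 parent=4 cost=10
19. q=(35,12) nearest=12 d=24 new=(13,5) → add node 13 parent=12 cost=12
20. q=(26,14) nearest=13 d=13 new=(15,7) → add node 14 parent=13 cost=14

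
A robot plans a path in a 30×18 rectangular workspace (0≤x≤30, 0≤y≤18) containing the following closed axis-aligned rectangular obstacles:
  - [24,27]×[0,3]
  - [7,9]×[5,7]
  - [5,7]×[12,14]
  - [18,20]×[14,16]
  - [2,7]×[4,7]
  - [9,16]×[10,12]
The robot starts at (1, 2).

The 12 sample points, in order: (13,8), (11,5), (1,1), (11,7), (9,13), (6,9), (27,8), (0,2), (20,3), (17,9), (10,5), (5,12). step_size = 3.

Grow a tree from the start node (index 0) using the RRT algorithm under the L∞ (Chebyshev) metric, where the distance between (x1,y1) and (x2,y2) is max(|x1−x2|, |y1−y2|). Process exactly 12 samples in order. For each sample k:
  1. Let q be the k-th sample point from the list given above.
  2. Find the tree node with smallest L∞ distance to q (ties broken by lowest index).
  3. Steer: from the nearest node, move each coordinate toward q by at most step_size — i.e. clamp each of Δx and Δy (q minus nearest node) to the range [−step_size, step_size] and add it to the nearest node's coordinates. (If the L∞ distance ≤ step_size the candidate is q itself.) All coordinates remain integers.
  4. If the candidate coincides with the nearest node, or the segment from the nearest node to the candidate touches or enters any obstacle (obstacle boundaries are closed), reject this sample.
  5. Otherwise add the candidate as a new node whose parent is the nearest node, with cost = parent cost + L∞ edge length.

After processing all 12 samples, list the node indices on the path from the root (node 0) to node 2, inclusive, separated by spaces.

Path: 0 2

1. q=(13,8) nearest=0 d=12 new=(4,5) → blocked by [2,7]×[4,7], reject
2. q=(11,5) nearest=0 d=10 new=(4,5) → blocked by [2,7]×[4,7], reject
3. q=(1,1) nearest=0 d=1 new=(1,1) → add node 1 parent=0 cost=1
4. q=(11,7) nearest=0 d=10 new=(4,5) → blocked by [2,7]×[4,7], reject
5. q=(9,13) nearest=0 d=11 new=(4,5) → blocked by [2,7]×[4,7], reject
6. q=(6,9) nearest=0 d=7 new=(4,5) → blocked by [2,7]×[4,7], reject
7. q=(27,8) nearest=0 d=26 new=(4,5) → blocked by [2,7]×[4,7], reject
8. q=(0,2) nearest=0 d=1 new=(0,2) → add node 2 parent=0 cost=1
9. q=(20,3) nearest=0 d=19 new=(4,3) → add node 3 parent=0 cost=3
10. q=(17,9) nearest=3 d=13 new=(7,6) → blocked by [7,9]×[5,7], reject
11. q=(10,5) nearest=3 d=6 new=(7,5) → blocked by [7,9]×[5,7], reject
12. q=(5,12) nearest=3 d=9 new=(5,6) → blocked by [2,7]×[4,7], reject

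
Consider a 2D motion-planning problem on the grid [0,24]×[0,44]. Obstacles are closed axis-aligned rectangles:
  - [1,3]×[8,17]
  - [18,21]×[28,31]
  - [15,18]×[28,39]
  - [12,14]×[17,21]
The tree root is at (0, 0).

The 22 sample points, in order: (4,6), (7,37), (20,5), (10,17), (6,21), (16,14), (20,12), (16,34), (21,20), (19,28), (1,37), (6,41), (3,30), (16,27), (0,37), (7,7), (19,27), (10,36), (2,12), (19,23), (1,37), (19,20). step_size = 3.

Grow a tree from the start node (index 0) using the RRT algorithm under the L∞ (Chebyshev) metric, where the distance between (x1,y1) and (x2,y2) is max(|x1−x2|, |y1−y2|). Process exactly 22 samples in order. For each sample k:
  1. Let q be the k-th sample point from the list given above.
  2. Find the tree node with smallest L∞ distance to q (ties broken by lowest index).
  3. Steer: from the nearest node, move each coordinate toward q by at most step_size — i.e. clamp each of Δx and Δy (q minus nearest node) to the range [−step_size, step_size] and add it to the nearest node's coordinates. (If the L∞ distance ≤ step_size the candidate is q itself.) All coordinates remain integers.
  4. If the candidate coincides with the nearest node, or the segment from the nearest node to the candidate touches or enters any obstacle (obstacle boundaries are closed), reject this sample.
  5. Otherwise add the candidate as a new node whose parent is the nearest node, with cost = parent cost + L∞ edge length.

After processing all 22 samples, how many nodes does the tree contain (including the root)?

Node count: 21

1. q=(4,6) nearest=0 d=6 new=(3,3) → add node 1 parent=0 cost=3
2. q=(7,37) nearest=1 d=34 new=(6,6) → add node 2 parent=1 cost=6
3. q=(20,5) nearest=2 d=14 new=(9,5) → add node 3 parent=2 cost=9
4. q=(10,17) nearest=2 d=11 new=(9,9) → add node 4 parent=2 cost=9
5. q=(6,21) nearest=4 d=12 new=(6,12) → add node 5 parent=4 cost=12
6. q=(16,14) nearest=4 d=7 new=(12,12) → add node 6 parent=4 cost=12
7. q=(20,12) nearest=6 d=8 new=(15,12) → add node 7 parent=6 cost=15
8. q=(16,34) nearest=5 d=22 new=(9,15) → add node 8 parent=5 cost=15
9. q=(21,20) nearest=7 d=8 new=(18,15) → add node 9 parent=7 cost=18
10. q=(19,28) nearest=8 d=13 new=(12,18) → blocked by [12,14]×[17,21], reject
11. q=(1,37) nearest=8 d=22 new=(6,18) → add node 10 parent=8 cost=18
12. q=(6,41) nearest=10 d=23 new=(6,21) → add node 11 parent=10 cost=21
13. q=(3,30) nearest=11 d=9 new=(3,24) → add node 12 parent=11 cost=24
14. q=(16,27) nearest=10 d=10 new=(9,21) → add node 13 parent=10 cost=21
15. q=(0,37) nearest=12 d=13 new=(0,27) → add node 14 parent=12 cost=27
16. q=(7,7) nearest=2 d=1 new=(7,7) → add node 15 parent=2 cost=7
17. q=(19,27) nearest=13 d=10 new=(12,24) → add node 16 parent=13 cost=24
18. q=(10,36) nearest=14 d=10 new=(3,30) → add node 17 parent=14 cost=30
19. q=(2,12) nearest=5 d=4 new=(3,12) → blocked by [1,3]×[8,17], reject
20. q=(19,23) nearest=16 d=7 new=(15,23) → add node 18 parent=16 cost=27
21. q=(1,37) nearest=17 d=7 new=(1,33) → add node 19 parent=17 cost=33
22. q=(19,20) nearest=18 d=4 new=(18,20) → add node 20 parent=18 cost=30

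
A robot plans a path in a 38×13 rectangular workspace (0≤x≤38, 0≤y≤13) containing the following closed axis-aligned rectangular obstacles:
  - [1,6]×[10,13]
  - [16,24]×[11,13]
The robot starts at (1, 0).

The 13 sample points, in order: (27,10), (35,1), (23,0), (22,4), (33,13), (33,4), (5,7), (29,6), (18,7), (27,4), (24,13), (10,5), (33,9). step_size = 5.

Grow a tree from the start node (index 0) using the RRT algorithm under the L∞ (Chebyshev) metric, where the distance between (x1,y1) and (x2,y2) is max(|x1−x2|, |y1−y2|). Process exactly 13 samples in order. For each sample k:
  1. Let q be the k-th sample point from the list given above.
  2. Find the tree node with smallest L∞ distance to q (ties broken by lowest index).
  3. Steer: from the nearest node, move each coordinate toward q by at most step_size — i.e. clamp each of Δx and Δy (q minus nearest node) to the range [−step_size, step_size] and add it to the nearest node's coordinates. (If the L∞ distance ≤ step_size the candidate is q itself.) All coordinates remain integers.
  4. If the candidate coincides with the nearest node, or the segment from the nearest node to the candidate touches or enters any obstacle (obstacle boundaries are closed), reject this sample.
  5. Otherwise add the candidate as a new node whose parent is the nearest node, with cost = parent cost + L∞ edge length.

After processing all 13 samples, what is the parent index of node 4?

1. q=(27,10) nearest=0 d=26 new=(6,5) → add node 1 parent=0 cost=5
2. q=(35,1) nearest=1 d=29 new=(11,1) → add node 2 parent=1 cost=10
3. q=(23,0) nearest=2 d=12 new=(16,0) → add node 3 parent=2 cost=15
4. q=(22,4) nearest=3 d=6 new=(21,4) → add node 4 parent=3 cost=20
5. q=(33,13) nearest=4 d=12 new=(26,9) → add node 5 parent=4 cost=25
6. q=(33,4) nearest=5 d=7 new=(31,4) → add node 6 parent=5 cost=30
7. q=(5,7) nearest=1 d=2 new=(5,7) → add node 7 parent=1 cost=7
8. q=(29,6) nearest=6 d=2 new=(29,6) → add node 8 parent=6 cost=32
9. q=(18,7) nearest=4 d=3 new=(18,7) → add node 9 parent=4 cost=23
10. q=(27,4) nearest=8 d=2 new=(27,4) → add node 10 parent=8 cost=34
11. q=(24,13) nearest=5 d=4 new=(24,13) → blocked by [16,24]×[11,13], reject
12. q=(10,5) nearest=1 d=4 new=(10,5) → add node 11 parent=1 cost=9
13. q=(33,9) nearest=8 d=4 new=(33,9) → add node 12 parent=8 cost=36

Parent of node 4: 3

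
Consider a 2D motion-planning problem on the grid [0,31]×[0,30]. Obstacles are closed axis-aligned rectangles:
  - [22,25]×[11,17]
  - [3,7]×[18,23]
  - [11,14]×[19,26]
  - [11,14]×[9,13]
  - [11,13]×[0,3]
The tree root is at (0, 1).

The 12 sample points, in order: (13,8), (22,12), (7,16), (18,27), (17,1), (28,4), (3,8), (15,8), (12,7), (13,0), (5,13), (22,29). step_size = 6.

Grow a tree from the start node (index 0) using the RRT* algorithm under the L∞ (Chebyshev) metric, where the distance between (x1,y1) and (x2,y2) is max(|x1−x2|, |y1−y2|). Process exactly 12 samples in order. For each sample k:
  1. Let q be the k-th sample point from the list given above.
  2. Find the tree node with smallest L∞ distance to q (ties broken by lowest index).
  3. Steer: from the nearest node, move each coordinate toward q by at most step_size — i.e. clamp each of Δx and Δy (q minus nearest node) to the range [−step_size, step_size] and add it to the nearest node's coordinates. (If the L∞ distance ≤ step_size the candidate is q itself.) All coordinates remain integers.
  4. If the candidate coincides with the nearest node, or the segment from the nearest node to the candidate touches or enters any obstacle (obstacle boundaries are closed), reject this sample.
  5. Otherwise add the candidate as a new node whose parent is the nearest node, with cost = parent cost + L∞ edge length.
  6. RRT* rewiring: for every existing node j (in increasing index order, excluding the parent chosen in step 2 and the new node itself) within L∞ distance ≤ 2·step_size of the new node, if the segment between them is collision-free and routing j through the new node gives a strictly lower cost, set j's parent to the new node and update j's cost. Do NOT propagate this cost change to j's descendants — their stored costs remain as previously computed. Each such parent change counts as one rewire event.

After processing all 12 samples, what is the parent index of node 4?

Parent of node 4: 1

1. q=(13,8) nearest=0 d=13 new=(6,7) → add node 1 parent=0 cost=6
2. q=(22,12) nearest=1 d=16 new=(12,12) → blocked by [11,14]×[9,13], reject
3. q=(7,16) nearest=1 d=9 new=(7,13) → add node 2 parent=1 cost=12
4. q=(18,27) nearest=2 d=14 new=(13,19) → blocked by [11,14]×[19,26], reject
5. q=(17,1) nearest=1 d=11 new=(12,1) → blocked by [11,13]×[0,3], reject
6. q=(28,4) nearest=2 d=21 new=(13,7) → blocked by [11,14]×[9,13], reject
7. q=(3,8) nearest=1 d=3 new=(3,8) → add node 3 parent=1 cost=9
8. q=(15,8) nearest=2 d=8 new=(13,8) → blocked by [11,14]×[9,13], reject
9. q=(12,7) nearest=1 d=6 new=(12,7) → add node 4 parent=1 cost=12
10. q=(13,0) nearest=1 d=7 new=(12,1) → blocked by [11,13]×[0,3], reject
11. q=(5,13) nearest=2 d=2 new=(5,13) → add node 5 parent=2 cost=14
12. q=(22,29) nearest=2 d=16 new=(13,19) → blocked by [11,14]×[19,26], reject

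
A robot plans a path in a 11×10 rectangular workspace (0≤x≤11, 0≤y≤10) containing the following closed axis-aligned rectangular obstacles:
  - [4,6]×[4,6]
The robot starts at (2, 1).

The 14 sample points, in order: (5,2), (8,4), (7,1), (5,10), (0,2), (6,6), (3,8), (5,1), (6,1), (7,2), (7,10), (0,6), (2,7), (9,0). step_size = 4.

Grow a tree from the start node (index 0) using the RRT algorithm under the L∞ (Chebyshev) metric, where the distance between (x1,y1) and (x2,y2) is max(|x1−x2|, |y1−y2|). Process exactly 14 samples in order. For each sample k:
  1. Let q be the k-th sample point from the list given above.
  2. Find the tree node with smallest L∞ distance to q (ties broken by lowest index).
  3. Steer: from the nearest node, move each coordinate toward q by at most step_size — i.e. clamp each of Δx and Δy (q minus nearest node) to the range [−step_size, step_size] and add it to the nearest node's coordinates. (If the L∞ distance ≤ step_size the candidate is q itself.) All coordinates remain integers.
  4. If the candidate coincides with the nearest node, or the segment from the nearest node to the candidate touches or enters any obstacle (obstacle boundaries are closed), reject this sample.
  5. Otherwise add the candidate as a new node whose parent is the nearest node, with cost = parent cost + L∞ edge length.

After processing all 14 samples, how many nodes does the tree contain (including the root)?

1. q=(5,2) nearest=0 d=3 new=(5,2) → add node 1 parent=0 cost=3
2. q=(8,4) nearest=1 d=3 new=(8,4) → add node 2 parent=1 cost=6
3. q=(7,1) nearest=1 d=2 new=(7,1) → add node 3 parent=1 cost=5
4. q=(5,10) nearest=2 d=6 new=(5,8) → add node 4 parent=2 cost=10
5. q=(0,2) nearest=0 d=2 new=(0,2) → add node 5 parent=0 cost=2
6. q=(6,6) nearest=2 d=2 new=(6,6) → blocked by [4,6]×[4,6], reject
7. q=(3,8) nearest=4 d=2 new=(3,8) → add node 6 parent=4 cost=12
8. q=(5,1) nearest=1 d=1 new=(5,1) → add node 7 parent=1 cost=4
9. q=(6,1) nearest=1 d=1 new=(6,1) → add node 8 parent=1 cost=4
10. q=(7,2) nearest=3 d=1 new=(7,2) → add node 9 parent=3 cost=6
11. q=(7,10) nearest=4 d=2 new=(7,10) → add node 10 parent=4 cost=12
12. q=(0,6) nearest=6 d=3 new=(0,6) → add node 11 parent=6 cost=15
13. q=(2,7) nearest=6 d=1 new=(2,7) → add node 12 parent=6 cost=13
14. q=(9,0) nearest=3 d=2 new=(9,0) → add node 13 parent=3 cost=7

Node count: 14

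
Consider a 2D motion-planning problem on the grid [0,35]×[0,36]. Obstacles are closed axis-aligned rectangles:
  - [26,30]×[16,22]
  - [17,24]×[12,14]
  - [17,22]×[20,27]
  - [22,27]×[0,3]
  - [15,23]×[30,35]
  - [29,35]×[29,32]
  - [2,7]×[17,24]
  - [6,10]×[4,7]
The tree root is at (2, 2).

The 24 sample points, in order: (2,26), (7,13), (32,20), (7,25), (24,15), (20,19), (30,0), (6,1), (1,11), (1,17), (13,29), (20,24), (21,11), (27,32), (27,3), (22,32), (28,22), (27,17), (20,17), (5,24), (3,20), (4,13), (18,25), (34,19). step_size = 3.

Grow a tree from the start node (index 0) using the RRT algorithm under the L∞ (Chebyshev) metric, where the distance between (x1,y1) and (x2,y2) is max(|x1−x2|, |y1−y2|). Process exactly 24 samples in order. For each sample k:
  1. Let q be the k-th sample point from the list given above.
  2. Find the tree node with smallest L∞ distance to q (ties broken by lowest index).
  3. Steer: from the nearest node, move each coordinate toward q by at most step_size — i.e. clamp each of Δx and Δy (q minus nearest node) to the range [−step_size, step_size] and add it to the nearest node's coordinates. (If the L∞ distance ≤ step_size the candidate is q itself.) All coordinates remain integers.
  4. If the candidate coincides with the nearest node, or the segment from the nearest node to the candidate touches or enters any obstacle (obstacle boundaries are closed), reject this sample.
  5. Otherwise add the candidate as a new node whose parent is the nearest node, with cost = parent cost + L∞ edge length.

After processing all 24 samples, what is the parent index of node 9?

Parent of node 9: 6

1. q=(2,26) nearest=0 d=24 new=(2,5) → add node 1 parent=0 cost=3
2. q=(7,13) nearest=1 d=8 new=(5,8) → add node 2 parent=1 cost=6
3. q=(32,20) nearest=2 d=27 new=(8,11) → add node 3 parent=2 cost=9
4. q=(7,25) nearest=3 d=14 new=(7,14) → add node 4 parent=3 cost=12
5. q=(24,15) nearest=3 d=16 new=(11,14) → add node 5 parent=3 cost=12
6. q=(20,19) nearest=5 d=9 new=(14,17) → add node 6 parent=5 cost=15
7. q=(30,0) nearest=6 d=17 new=(17,14) → blocked by [17,24]×[12,14], reject
8. q=(6,1) nearest=0 d=4 new=(5,1) → add node 7 parent=0 cost=3
9. q=(1,11) nearest=2 d=4 new=(2,11) → add node 8 parent=2 cost=9
10. q=(1,17) nearest=4 d=6 new=(4,17) → blocked by [2,7]×[17,24], reject
11. q=(13,29) nearest=6 d=12 new=(13,20) → add node 9 parent=6 cost=18
12. q=(20,24) nearest=6 d=7 new=(17,20) → blocked by [17,22]×[20,27], reject
13. q=(21,11) nearest=6 d=7 new=(17,14) → blocked by [17,24]×[12,14], reject
14. q=(27,32) nearest=9 d=14 new=(16,23) → add node 10 parent=9 cost=21
15. q=(27,3) nearest=6 d=14 new=(17,14) → blocked by [17,24]×[12,14], reject
16. q=(22,32) nearest=10 d=9 new=(19,26) → blocked by [17,22]×[20,27], reject
17. q=(28,22) nearest=10 d=12 new=(19,22) → blocked by [17,22]×[20,27], reject
18. q=(27,17) nearest=10 d=11 new=(19,20) → blocked by [17,22]×[20,27], reject
19. q=(20,17) nearest=6 d=6 new=(17,17) → add node 11 parent=6 cost=18
20. q=(5,24) nearest=9 d=8 new=(10,23) → add node 12 parent=9 cost=21
21. q=(3,20) nearest=4 d=6 new=(4,17) → blocked by [2,7]×[17,24], reject
22. q=(4,13) nearest=8 d=2 new=(4,13) → add node 13 parent=8 cost=11
23. q=(18,25) nearest=10 d=2 new=(18,25) → blocked by [17,22]×[20,27], reject
24. q=(34,19) nearest=11 d=17 new=(20,19) → add node 14 parent=11 cost=21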